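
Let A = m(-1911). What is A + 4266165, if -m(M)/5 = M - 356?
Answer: 4277500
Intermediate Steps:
m(M) = 1780 - 5*M (m(M) = -5*(M - 356) = -5*(-356 + M) = 1780 - 5*M)
A = 11335 (A = 1780 - 5*(-1911) = 1780 + 9555 = 11335)
A + 4266165 = 11335 + 4266165 = 4277500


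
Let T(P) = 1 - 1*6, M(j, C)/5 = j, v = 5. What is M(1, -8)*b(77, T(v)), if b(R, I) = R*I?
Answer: -1925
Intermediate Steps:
M(j, C) = 5*j
T(P) = -5 (T(P) = 1 - 6 = -5)
b(R, I) = I*R
M(1, -8)*b(77, T(v)) = (5*1)*(-5*77) = 5*(-385) = -1925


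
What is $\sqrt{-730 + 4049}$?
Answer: $\sqrt{3319} \approx 57.611$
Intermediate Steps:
$\sqrt{-730 + 4049} = \sqrt{3319}$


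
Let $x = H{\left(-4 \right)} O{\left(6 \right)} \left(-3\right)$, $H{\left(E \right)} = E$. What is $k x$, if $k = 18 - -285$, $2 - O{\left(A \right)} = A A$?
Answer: $-123624$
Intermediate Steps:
$O{\left(A \right)} = 2 - A^{2}$ ($O{\left(A \right)} = 2 - A A = 2 - A^{2}$)
$k = 303$ ($k = 18 + 285 = 303$)
$x = -408$ ($x = - 4 \left(2 - 6^{2}\right) \left(-3\right) = - 4 \left(2 - 36\right) \left(-3\right) = \left(-4\right) \left(-34\right) \left(-3\right) = 136 \left(-3\right) = -408$)
$k x = 303 \left(-408\right) = -123624$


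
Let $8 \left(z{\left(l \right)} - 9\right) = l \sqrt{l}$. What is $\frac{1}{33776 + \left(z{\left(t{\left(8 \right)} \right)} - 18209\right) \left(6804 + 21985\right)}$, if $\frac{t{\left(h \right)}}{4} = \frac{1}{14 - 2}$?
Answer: $- \frac{905344169472}{474333371062218332807} - \frac{690936 \sqrt{3}}{474333371062218332807} \approx -1.9087 \cdot 10^{-9}$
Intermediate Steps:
$t{\left(h \right)} = \frac{1}{3}$ ($t{\left(h \right)} = \frac{4}{14 - 2} = \frac{4}{12} = 4 \cdot \frac{1}{12} = \frac{1}{3}$)
$z{\left(l \right)} = 9 + \frac{l^{\frac{3}{2}}}{8}$ ($z{\left(l \right)} = 9 + \frac{l \sqrt{l}}{8} = 9 + \frac{l^{\frac{3}{2}}}{8}$)
$\frac{1}{33776 + \left(z{\left(t{\left(8 \right)} \right)} - 18209\right) \left(6804 + 21985\right)} = \frac{1}{33776 + \left(\left(9 + \frac{1}{8 \cdot 3 \sqrt{3}}\right) - 18209\right) \left(6804 + 21985\right)} = \frac{1}{33776 + \left(\left(9 + \frac{\frac{1}{9} \sqrt{3}}{8}\right) - 18209\right) 28789} = \frac{1}{33776 + \left(\left(9 + \frac{\sqrt{3}}{72}\right) - 18209\right) 28789} = \frac{1}{33776 + \left(-18200 + \frac{\sqrt{3}}{72}\right) 28789} = \frac{1}{33776 - \left(523959800 - \frac{28789 \sqrt{3}}{72}\right)} = \frac{1}{-523926024 + \frac{28789 \sqrt{3}}{72}}$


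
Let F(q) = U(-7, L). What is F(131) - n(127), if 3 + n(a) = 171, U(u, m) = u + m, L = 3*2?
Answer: -169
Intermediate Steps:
L = 6
U(u, m) = m + u
n(a) = 168 (n(a) = -3 + 171 = 168)
F(q) = -1 (F(q) = 6 - 7 = -1)
F(131) - n(127) = -1 - 1*168 = -1 - 168 = -169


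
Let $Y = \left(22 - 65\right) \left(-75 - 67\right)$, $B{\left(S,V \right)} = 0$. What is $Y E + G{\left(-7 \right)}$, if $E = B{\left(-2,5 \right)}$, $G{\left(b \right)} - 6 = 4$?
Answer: $10$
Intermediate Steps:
$G{\left(b \right)} = 10$ ($G{\left(b \right)} = 6 + 4 = 10$)
$E = 0$
$Y = 6106$ ($Y = \left(-43\right) \left(-142\right) = 6106$)
$Y E + G{\left(-7 \right)} = 6106 \cdot 0 + 10 = 0 + 10 = 10$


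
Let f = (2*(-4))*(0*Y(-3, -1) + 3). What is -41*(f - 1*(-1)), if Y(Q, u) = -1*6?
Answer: 943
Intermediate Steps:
Y(Q, u) = -6
f = -24 (f = (2*(-4))*(0*(-6) + 3) = -8*(0 + 3) = -8*3 = -24)
-41*(f - 1*(-1)) = -41*(-24 - 1*(-1)) = -41*(-24 + 1) = -41*(-23) = 943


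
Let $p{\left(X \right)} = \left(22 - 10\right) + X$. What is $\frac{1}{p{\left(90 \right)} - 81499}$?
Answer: $- \frac{1}{81397} \approx -1.2285 \cdot 10^{-5}$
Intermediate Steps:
$p{\left(X \right)} = 12 + X$
$\frac{1}{p{\left(90 \right)} - 81499} = \frac{1}{\left(12 + 90\right) - 81499} = \frac{1}{102 - 81499} = \frac{1}{-81397} = - \frac{1}{81397}$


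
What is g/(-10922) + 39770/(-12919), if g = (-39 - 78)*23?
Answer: -399602911/141101318 ≈ -2.8320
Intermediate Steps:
g = -2691 (g = -117*23 = -2691)
g/(-10922) + 39770/(-12919) = -2691/(-10922) + 39770/(-12919) = -2691*(-1/10922) + 39770*(-1/12919) = 2691/10922 - 39770/12919 = -399602911/141101318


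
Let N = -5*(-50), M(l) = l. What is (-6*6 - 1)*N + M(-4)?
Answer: -9254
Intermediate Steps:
N = 250
(-6*6 - 1)*N + M(-4) = (-6*6 - 1)*250 - 4 = (-36 - 1)*250 - 4 = -37*250 - 4 = -9250 - 4 = -9254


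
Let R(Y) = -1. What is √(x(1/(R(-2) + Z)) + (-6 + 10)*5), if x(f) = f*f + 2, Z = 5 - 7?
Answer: √199/3 ≈ 4.7022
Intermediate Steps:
Z = -2
x(f) = 2 + f² (x(f) = f² + 2 = 2 + f²)
√(x(1/(R(-2) + Z)) + (-6 + 10)*5) = √((2 + (1/(-1 - 2))²) + (-6 + 10)*5) = √((2 + (1/(-3))²) + 4*5) = √((2 + (-⅓)²) + 20) = √((2 + ⅑) + 20) = √(19/9 + 20) = √(199/9) = √199/3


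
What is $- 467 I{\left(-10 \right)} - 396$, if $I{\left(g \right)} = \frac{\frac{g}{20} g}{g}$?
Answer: $- \frac{325}{2} \approx -162.5$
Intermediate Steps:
$I{\left(g \right)} = \frac{g}{20}$ ($I{\left(g \right)} = \frac{g \frac{1}{20} g}{g} = \frac{\frac{g}{20} g}{g} = \frac{\frac{1}{20} g^{2}}{g} = \frac{g}{20}$)
$- 467 I{\left(-10 \right)} - 396 = - 467 \cdot \frac{1}{20} \left(-10\right) - 396 = \left(-467\right) \left(- \frac{1}{2}\right) - 396 = \frac{467}{2} - 396 = - \frac{325}{2}$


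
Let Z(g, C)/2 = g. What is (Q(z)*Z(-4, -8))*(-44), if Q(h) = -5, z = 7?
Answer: -1760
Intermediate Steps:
Z(g, C) = 2*g
(Q(z)*Z(-4, -8))*(-44) = -10*(-4)*(-44) = -5*(-8)*(-44) = 40*(-44) = -1760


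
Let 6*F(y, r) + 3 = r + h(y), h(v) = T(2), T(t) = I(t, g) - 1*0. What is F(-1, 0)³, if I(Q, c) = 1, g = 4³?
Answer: -1/27 ≈ -0.037037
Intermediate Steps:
g = 64
T(t) = 1 (T(t) = 1 - 1*0 = 1 + 0 = 1)
h(v) = 1
F(y, r) = -⅓ + r/6 (F(y, r) = -½ + (r + 1)/6 = -½ + (1 + r)/6 = -½ + (⅙ + r/6) = -⅓ + r/6)
F(-1, 0)³ = (-⅓ + (⅙)*0)³ = (-⅓ + 0)³ = (-⅓)³ = -1/27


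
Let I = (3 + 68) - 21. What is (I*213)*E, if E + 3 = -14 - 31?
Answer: -511200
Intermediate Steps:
E = -48 (E = -3 + (-14 - 31) = -3 - 45 = -48)
I = 50 (I = 71 - 21 = 50)
(I*213)*E = (50*213)*(-48) = 10650*(-48) = -511200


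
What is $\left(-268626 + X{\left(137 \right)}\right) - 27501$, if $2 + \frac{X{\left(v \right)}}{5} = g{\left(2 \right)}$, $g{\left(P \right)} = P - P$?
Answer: $-296137$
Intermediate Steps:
$g{\left(P \right)} = 0$
$X{\left(v \right)} = -10$ ($X{\left(v \right)} = -10 + 5 \cdot 0 = -10 + 0 = -10$)
$\left(-268626 + X{\left(137 \right)}\right) - 27501 = \left(-268626 - 10\right) - 27501 = -268636 - 27501 = -296137$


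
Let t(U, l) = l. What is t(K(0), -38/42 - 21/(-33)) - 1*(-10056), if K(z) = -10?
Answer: 2322874/231 ≈ 10056.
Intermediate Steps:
t(K(0), -38/42 - 21/(-33)) - 1*(-10056) = (-38/42 - 21/(-33)) - 1*(-10056) = (-38*1/42 - 21*(-1/33)) + 10056 = (-19/21 + 7/11) + 10056 = -62/231 + 10056 = 2322874/231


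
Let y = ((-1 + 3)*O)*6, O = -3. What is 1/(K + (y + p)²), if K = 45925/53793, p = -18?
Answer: 53793/156906313 ≈ 0.00034284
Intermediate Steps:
y = -36 (y = ((-1 + 3)*(-3))*6 = (2*(-3))*6 = -6*6 = -36)
K = 45925/53793 (K = 45925*(1/53793) = 45925/53793 ≈ 0.85374)
1/(K + (y + p)²) = 1/(45925/53793 + (-36 - 18)²) = 1/(45925/53793 + (-54)²) = 1/(45925/53793 + 2916) = 1/(156906313/53793) = 53793/156906313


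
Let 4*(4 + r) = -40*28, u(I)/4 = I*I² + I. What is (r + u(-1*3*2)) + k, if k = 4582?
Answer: 3410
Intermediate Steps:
u(I) = 4*I + 4*I³ (u(I) = 4*(I*I² + I) = 4*(I³ + I) = 4*(I + I³) = 4*I + 4*I³)
r = -284 (r = -4 + (-40*28)/4 = -4 + (¼)*(-1120) = -4 - 280 = -284)
(r + u(-1*3*2)) + k = (-284 + 4*(-1*3*2)*(1 + (-1*3*2)²)) + 4582 = (-284 + 4*(-3*2)*(1 + (-3*2)²)) + 4582 = (-284 + 4*(-6)*(1 + (-6)²)) + 4582 = (-284 + 4*(-6)*(1 + 36)) + 4582 = (-284 + 4*(-6)*37) + 4582 = (-284 - 888) + 4582 = -1172 + 4582 = 3410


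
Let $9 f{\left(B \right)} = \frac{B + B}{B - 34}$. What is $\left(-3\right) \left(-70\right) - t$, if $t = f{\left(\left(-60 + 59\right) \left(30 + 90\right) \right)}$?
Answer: $\frac{48470}{231} \approx 209.83$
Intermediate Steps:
$f{\left(B \right)} = \frac{2 B}{9 \left(-34 + B\right)}$ ($f{\left(B \right)} = \frac{\left(B + B\right) \frac{1}{B - 34}}{9} = \frac{2 B \frac{1}{-34 + B}}{9} = \frac{2 B}{9 \left(-34 + B\right)}$)
$t = \frac{40}{231}$ ($t = \frac{2 \left(-60 + 59\right) \left(30 + 90\right)}{9 \left(-34 + \left(-60 + 59\right) \left(30 + 90\right)\right)} = \frac{2 \left(\left(-1\right) 120\right)}{9 \left(-34 - 120\right)} = \frac{2}{9} \left(-120\right) \frac{1}{-34 - 120} = \frac{2}{9} \left(-120\right) \frac{1}{-154} = \frac{2}{9} \left(-120\right) \left(- \frac{1}{154}\right) = \frac{40}{231} \approx 0.17316$)
$\left(-3\right) \left(-70\right) - t = \left(-3\right) \left(-70\right) - \frac{40}{231} = 210 - \frac{40}{231} = \frac{48470}{231}$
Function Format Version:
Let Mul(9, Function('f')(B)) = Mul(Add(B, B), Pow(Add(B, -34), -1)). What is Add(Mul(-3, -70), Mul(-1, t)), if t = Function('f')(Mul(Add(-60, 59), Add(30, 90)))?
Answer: Rational(48470, 231) ≈ 209.83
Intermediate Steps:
Function('f')(B) = Mul(Rational(2, 9), B, Pow(Add(-34, B), -1)) (Function('f')(B) = Mul(Rational(1, 9), Mul(Add(B, B), Pow(Add(B, -34), -1))) = Mul(Rational(1, 9), Mul(Mul(2, B), Pow(Add(-34, B), -1))) = Mul(Rational(1, 9), Mul(2, B, Pow(Add(-34, B), -1))) = Mul(Rational(2, 9), B, Pow(Add(-34, B), -1)))
t = Rational(40, 231) (t = Mul(Rational(2, 9), Mul(Add(-60, 59), Add(30, 90)), Pow(Add(-34, Mul(Add(-60, 59), Add(30, 90))), -1)) = Mul(Rational(2, 9), Mul(-1, 120), Pow(Add(-34, Mul(-1, 120)), -1)) = Mul(Rational(2, 9), -120, Pow(Add(-34, -120), -1)) = Mul(Rational(2, 9), -120, Pow(-154, -1)) = Mul(Rational(2, 9), -120, Rational(-1, 154)) = Rational(40, 231) ≈ 0.17316)
Add(Mul(-3, -70), Mul(-1, t)) = Add(Mul(-3, -70), Mul(-1, Rational(40, 231))) = Add(210, Rational(-40, 231)) = Rational(48470, 231)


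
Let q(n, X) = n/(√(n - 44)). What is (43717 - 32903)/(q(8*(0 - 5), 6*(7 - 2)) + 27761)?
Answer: 6304356534/16184135941 - 216280*I*√21/16184135941 ≈ 0.38954 - 6.124e-5*I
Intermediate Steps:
q(n, X) = n/√(-44 + n) (q(n, X) = n/(√(-44 + n)) = n/√(-44 + n))
(43717 - 32903)/(q(8*(0 - 5), 6*(7 - 2)) + 27761) = (43717 - 32903)/((8*(0 - 5))/√(-44 + 8*(0 - 5)) + 27761) = 10814/((8*(-5))/√(-44 + 8*(-5)) + 27761) = 10814/(-40/√(-44 - 40) + 27761) = 10814/(-(-20)*I*√21/21 + 27761) = 10814/(20*I*√21/21 + 27761) = 10814/(27761 + 20*I*√21/21)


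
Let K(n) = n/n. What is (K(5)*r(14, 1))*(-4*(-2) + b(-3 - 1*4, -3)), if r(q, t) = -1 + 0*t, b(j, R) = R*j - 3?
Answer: -26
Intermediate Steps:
b(j, R) = -3 + R*j
K(n) = 1
r(q, t) = -1 (r(q, t) = -1 + 0 = -1)
(K(5)*r(14, 1))*(-4*(-2) + b(-3 - 1*4, -3)) = (1*(-1))*(-4*(-2) + (-3 - 3*(-3 - 1*4))) = -(8 + (-3 - 3*(-3 - 4))) = -(8 + (-3 - 3*(-7))) = -(8 + (-3 + 21)) = -(8 + 18) = -1*26 = -26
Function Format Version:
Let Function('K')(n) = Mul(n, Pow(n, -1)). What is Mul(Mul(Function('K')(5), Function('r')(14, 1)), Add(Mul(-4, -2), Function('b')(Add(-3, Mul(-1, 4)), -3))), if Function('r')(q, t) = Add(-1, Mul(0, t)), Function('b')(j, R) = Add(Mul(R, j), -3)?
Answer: -26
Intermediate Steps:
Function('b')(j, R) = Add(-3, Mul(R, j))
Function('K')(n) = 1
Function('r')(q, t) = -1 (Function('r')(q, t) = Add(-1, 0) = -1)
Mul(Mul(Function('K')(5), Function('r')(14, 1)), Add(Mul(-4, -2), Function('b')(Add(-3, Mul(-1, 4)), -3))) = Mul(Mul(1, -1), Add(Mul(-4, -2), Add(-3, Mul(-3, Add(-3, Mul(-1, 4)))))) = Mul(-1, Add(8, Add(-3, Mul(-3, Add(-3, -4))))) = Mul(-1, Add(8, Add(-3, Mul(-3, -7)))) = Mul(-1, Add(8, Add(-3, 21))) = Mul(-1, Add(8, 18)) = Mul(-1, 26) = -26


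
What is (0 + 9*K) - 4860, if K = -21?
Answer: -5049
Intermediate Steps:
(0 + 9*K) - 4860 = (0 + 9*(-21)) - 4860 = (0 - 189) - 4860 = -189 - 4860 = -5049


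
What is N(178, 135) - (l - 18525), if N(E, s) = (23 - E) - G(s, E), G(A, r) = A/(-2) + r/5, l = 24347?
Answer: -59451/10 ≈ -5945.1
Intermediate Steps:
G(A, r) = -A/2 + r/5 (G(A, r) = A*(-½) + r*(⅕) = -A/2 + r/5)
N(E, s) = 23 + s/2 - 6*E/5 (N(E, s) = (23 - E) - (-s/2 + E/5) = (23 - E) + (s/2 - E/5) = 23 + s/2 - 6*E/5)
N(178, 135) - (l - 18525) = (23 + (½)*135 - 6/5*178) - (24347 - 18525) = (23 + 135/2 - 1068/5) - 1*5822 = -1231/10 - 5822 = -59451/10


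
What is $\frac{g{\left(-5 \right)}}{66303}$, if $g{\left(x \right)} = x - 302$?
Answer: $- \frac{307}{66303} \approx -0.0046303$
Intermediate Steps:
$g{\left(x \right)} = -302 + x$
$\frac{g{\left(-5 \right)}}{66303} = \frac{-302 - 5}{66303} = \left(-307\right) \frac{1}{66303} = - \frac{307}{66303}$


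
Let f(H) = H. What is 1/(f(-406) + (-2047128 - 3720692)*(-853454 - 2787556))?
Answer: 1/21000690297794 ≈ 4.7618e-14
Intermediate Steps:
1/(f(-406) + (-2047128 - 3720692)*(-853454 - 2787556)) = 1/(-406 + (-2047128 - 3720692)*(-853454 - 2787556)) = 1/(-406 - 5767820*(-3641010)) = 1/(-406 + 21000690298200) = 1/21000690297794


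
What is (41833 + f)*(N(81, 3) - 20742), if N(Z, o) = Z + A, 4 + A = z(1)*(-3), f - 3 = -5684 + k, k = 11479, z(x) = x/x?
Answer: -984437508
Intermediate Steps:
z(x) = 1
f = 5798 (f = 3 + (-5684 + 11479) = 3 + 5795 = 5798)
A = -7 (A = -4 + 1*(-3) = -4 - 3 = -7)
N(Z, o) = -7 + Z (N(Z, o) = Z - 7 = -7 + Z)
(41833 + f)*(N(81, 3) - 20742) = (41833 + 5798)*((-7 + 81) - 20742) = 47631*(74 - 20742) = 47631*(-20668) = -984437508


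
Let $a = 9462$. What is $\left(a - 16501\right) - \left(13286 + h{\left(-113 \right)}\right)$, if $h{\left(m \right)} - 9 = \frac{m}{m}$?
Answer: $-20335$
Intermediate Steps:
$h{\left(m \right)} = 10$ ($h{\left(m \right)} = 9 + \frac{m}{m} = 9 + 1 = 10$)
$\left(a - 16501\right) - \left(13286 + h{\left(-113 \right)}\right) = \left(9462 - 16501\right) - 13296 = -7039 - 13296 = -20335$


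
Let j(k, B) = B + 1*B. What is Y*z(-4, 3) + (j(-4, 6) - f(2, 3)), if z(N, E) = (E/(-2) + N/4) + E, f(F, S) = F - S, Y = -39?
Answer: -13/2 ≈ -6.5000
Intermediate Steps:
z(N, E) = E/2 + N/4 (z(N, E) = (E*(-½) + N*(¼)) + E = (-E/2 + N/4) + E = E/2 + N/4)
j(k, B) = 2*B (j(k, B) = B + B = 2*B)
Y*z(-4, 3) + (j(-4, 6) - f(2, 3)) = -39*((½)*3 + (¼)*(-4)) + (2*6 - (2 - 1*3)) = -39*(3/2 - 1) + (12 - (2 - 3)) = -39*½ + (12 - 1*(-1)) = -39/2 + (12 + 1) = -39/2 + 13 = -13/2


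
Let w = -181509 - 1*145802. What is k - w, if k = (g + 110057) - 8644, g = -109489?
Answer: 319235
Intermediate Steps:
w = -327311 (w = -181509 - 145802 = -327311)
k = -8076 (k = (-109489 + 110057) - 8644 = 568 - 8644 = -8076)
k - w = -8076 - 1*(-327311) = -8076 + 327311 = 319235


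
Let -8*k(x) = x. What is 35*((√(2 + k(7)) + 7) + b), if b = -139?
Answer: -4620 + 105*√2/4 ≈ -4582.9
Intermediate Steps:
k(x) = -x/8
35*((√(2 + k(7)) + 7) + b) = 35*((√(2 - ⅛*7) + 7) - 139) = 35*((√(2 - 7/8) + 7) - 139) = 35*((√(9/8) + 7) - 139) = 35*((3*√2/4 + 7) - 139) = 35*((7 + 3*√2/4) - 139) = 35*(-132 + 3*√2/4) = -4620 + 105*√2/4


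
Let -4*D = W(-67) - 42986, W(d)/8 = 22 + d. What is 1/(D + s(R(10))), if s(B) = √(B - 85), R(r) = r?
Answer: 43346/469719229 - 20*I*√3/469719229 ≈ 9.2281e-5 - 7.3748e-8*I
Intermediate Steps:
W(d) = 176 + 8*d (W(d) = 8*(22 + d) = 176 + 8*d)
s(B) = √(-85 + B)
D = 21673/2 (D = -((176 + 8*(-67)) - 42986)/4 = -((176 - 536) - 42986)/4 = -(-360 - 42986)/4 = -¼*(-43346) = 21673/2 ≈ 10837.)
1/(D + s(R(10))) = 1/(21673/2 + √(-85 + 10)) = 1/(21673/2 + √(-75)) = 1/(21673/2 + 5*I*√3)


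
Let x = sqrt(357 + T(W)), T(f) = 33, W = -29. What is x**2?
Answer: 390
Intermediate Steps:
x = sqrt(390) (x = sqrt(357 + 33) = sqrt(390) ≈ 19.748)
x**2 = (sqrt(390))**2 = 390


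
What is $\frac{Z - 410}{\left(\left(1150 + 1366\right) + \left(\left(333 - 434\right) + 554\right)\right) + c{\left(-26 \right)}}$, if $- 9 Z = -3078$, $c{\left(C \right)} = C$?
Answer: $- \frac{68}{2943} \approx -0.023106$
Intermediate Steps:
$Z = 342$ ($Z = \left(- \frac{1}{9}\right) \left(-3078\right) = 342$)
$\frac{Z - 410}{\left(\left(1150 + 1366\right) + \left(\left(333 - 434\right) + 554\right)\right) + c{\left(-26 \right)}} = \frac{342 - 410}{\left(\left(1150 + 1366\right) + \left(\left(333 - 434\right) + 554\right)\right) - 26} = - \frac{68}{\left(2516 + \left(-101 + 554\right)\right) - 26} = - \frac{68}{\left(2516 + 453\right) - 26} = - \frac{68}{2969 - 26} = - \frac{68}{2943}$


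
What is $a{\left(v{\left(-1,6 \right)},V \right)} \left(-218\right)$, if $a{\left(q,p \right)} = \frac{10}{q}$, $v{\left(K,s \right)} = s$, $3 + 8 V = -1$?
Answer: $- \frac{1090}{3} \approx -363.33$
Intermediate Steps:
$V = - \frac{1}{2}$ ($V = - \frac{3}{8} + \frac{1}{8} \left(-1\right) = - \frac{3}{8} - \frac{1}{8} = - \frac{1}{2} \approx -0.5$)
$a{\left(v{\left(-1,6 \right)},V \right)} \left(-218\right) = \frac{10}{6} \left(-218\right) = 10 \cdot \frac{1}{6} \left(-218\right) = \frac{5}{3} \left(-218\right) = - \frac{1090}{3}$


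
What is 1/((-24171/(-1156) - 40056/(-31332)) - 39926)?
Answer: -3018316/120442315407 ≈ -2.5060e-5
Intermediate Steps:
1/((-24171/(-1156) - 40056/(-31332)) - 39926) = 1/((-24171*(-1/1156) - 40056*(-1/31332)) - 39926) = 1/((24171/1156 + 3338/2611) - 39926) = 1/(66969209/3018316 - 39926) = 1/(-120442315407/3018316) = -3018316/120442315407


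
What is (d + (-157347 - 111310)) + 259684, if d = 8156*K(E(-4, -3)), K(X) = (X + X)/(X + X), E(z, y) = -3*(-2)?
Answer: -817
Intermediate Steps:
E(z, y) = 6
K(X) = 1 (K(X) = (2*X)/((2*X)) = (2*X)*(1/(2*X)) = 1)
d = 8156 (d = 8156*1 = 8156)
(d + (-157347 - 111310)) + 259684 = (8156 + (-157347 - 111310)) + 259684 = (8156 - 268657) + 259684 = -260501 + 259684 = -817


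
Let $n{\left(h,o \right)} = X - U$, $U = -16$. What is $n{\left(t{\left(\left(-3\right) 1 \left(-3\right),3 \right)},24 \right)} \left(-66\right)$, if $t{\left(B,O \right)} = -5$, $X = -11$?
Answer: $-330$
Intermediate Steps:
$n{\left(h,o \right)} = 5$ ($n{\left(h,o \right)} = -11 - -16 = -11 + 16 = 5$)
$n{\left(t{\left(\left(-3\right) 1 \left(-3\right),3 \right)},24 \right)} \left(-66\right) = 5 \left(-66\right) = -330$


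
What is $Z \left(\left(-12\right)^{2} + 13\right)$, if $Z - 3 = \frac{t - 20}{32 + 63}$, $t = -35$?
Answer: $\frac{7222}{19} \approx 380.11$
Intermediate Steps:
$Z = \frac{46}{19}$ ($Z = 3 + \frac{-35 - 20}{32 + 63} = 3 - \frac{55}{95} = 3 - \frac{11}{19} = \frac{46}{19} \approx 2.4211$)
$Z \left(\left(-12\right)^{2} + 13\right) = \frac{46 \left(\left(-12\right)^{2} + 13\right)}{19} = \frac{46 \left(144 + 13\right)}{19} = \frac{46}{19} \cdot 157 = \frac{7222}{19}$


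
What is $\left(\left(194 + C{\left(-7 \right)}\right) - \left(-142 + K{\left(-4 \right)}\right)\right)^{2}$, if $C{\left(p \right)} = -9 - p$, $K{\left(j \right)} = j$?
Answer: $114244$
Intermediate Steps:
$\left(\left(194 + C{\left(-7 \right)}\right) - \left(-142 + K{\left(-4 \right)}\right)\right)^{2} = \left(\left(194 - 2\right) + \left(142 - -4\right)\right)^{2} = \left(\left(194 + \left(-9 + 7\right)\right) + \left(142 + 4\right)\right)^{2} = \left(\left(194 - 2\right) + 146\right)^{2} = \left(192 + 146\right)^{2} = 338^{2} = 114244$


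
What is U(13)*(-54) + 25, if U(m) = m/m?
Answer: -29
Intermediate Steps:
U(m) = 1
U(13)*(-54) + 25 = 1*(-54) + 25 = -54 + 25 = -29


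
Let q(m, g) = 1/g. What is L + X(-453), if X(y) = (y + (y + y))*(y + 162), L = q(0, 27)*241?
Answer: 10677904/27 ≈ 3.9548e+5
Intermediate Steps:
L = 241/27 ≈ 8.9259
X(y) = 3*y*(162 + y) (X(y) = (y + 2*y)*(162 + y) = (3*y)*(162 + y) = 3*y*(162 + y))
L + X(-453) = 241/27 + 3*(-453)*(162 - 453) = 241/27 + 3*(-453)*(-291) = 241/27 + 395469 = 10677904/27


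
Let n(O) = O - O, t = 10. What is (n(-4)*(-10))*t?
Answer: 0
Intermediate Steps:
n(O) = 0
(n(-4)*(-10))*t = (0*(-10))*10 = 0*10 = 0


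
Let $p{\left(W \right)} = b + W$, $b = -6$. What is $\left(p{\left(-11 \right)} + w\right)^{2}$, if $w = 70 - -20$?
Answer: $5329$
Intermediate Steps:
$p{\left(W \right)} = -6 + W$
$w = 90$ ($w = 70 + 20 = 90$)
$\left(p{\left(-11 \right)} + w\right)^{2} = \left(\left(-6 - 11\right) + 90\right)^{2} = \left(-17 + 90\right)^{2} = 73^{2} = 5329$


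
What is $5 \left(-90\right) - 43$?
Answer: $-493$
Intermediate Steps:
$5 \left(-90\right) - 43 = -450 - 43 = -493$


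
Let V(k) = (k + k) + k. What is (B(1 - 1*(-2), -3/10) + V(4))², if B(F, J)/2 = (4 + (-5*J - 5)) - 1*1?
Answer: 121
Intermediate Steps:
V(k) = 3*k (V(k) = 2*k + k = 3*k)
B(F, J) = -4 - 10*J (B(F, J) = 2*((4 + (-5*J - 5)) - 1*1) = 2*((4 + (-5 - 5*J)) - 1) = 2*((-1 - 5*J) - 1) = 2*(-2 - 5*J) = -4 - 10*J)
(B(1 - 1*(-2), -3/10) + V(4))² = ((-4 - (-30)/10) + 3*4)² = ((-4 - (-30)/10) + 12)² = ((-4 - 10*(-3/10)) + 12)² = ((-4 + 3) + 12)² = (-1 + 12)² = 11² = 121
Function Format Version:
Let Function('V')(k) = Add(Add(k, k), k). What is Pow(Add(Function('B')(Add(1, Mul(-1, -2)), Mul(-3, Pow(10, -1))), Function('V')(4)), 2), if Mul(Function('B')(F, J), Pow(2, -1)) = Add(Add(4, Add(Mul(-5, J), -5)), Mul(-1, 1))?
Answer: 121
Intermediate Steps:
Function('V')(k) = Mul(3, k) (Function('V')(k) = Add(Mul(2, k), k) = Mul(3, k))
Function('B')(F, J) = Add(-4, Mul(-10, J)) (Function('B')(F, J) = Mul(2, Add(Add(4, Add(Mul(-5, J), -5)), Mul(-1, 1))) = Mul(2, Add(Add(4, Add(-5, Mul(-5, J))), -1)) = Mul(2, Add(Add(-1, Mul(-5, J)), -1)) = Mul(2, Add(-2, Mul(-5, J))) = Add(-4, Mul(-10, J)))
Pow(Add(Function('B')(Add(1, Mul(-1, -2)), Mul(-3, Pow(10, -1))), Function('V')(4)), 2) = Pow(Add(Add(-4, Mul(-10, Mul(-3, Pow(10, -1)))), Mul(3, 4)), 2) = Pow(Add(Add(-4, Mul(-10, Mul(-3, Rational(1, 10)))), 12), 2) = Pow(Add(Add(-4, Mul(-10, Rational(-3, 10))), 12), 2) = Pow(Add(Add(-4, 3), 12), 2) = Pow(Add(-1, 12), 2) = Pow(11, 2) = 121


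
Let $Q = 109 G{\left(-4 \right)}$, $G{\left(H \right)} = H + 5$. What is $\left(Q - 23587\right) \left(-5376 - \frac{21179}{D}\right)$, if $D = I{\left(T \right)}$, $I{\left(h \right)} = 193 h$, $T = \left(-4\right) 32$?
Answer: $\frac{1558792755975}{12352} \approx 1.262 \cdot 10^{8}$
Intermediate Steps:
$G{\left(H \right)} = 5 + H$
$T = -128$
$Q = 109$ ($Q = 109 \left(5 - 4\right) = 109 \cdot 1 = 109$)
$D = -24704$ ($D = 193 \left(-128\right) = -24704$)
$\left(Q - 23587\right) \left(-5376 - \frac{21179}{D}\right) = \left(109 - 23587\right) \left(-5376 - \frac{21179}{-24704}\right) = \left(109 - 23587\right) \left(-5376 - - \frac{21179}{24704}\right) = - 23478 \left(-5376 + \frac{21179}{24704}\right) = \left(-23478\right) \left(- \frac{132787525}{24704}\right) = \frac{1558792755975}{12352}$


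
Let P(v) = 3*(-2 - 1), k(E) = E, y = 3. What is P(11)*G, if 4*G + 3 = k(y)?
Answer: 0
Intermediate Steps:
P(v) = -9 (P(v) = 3*(-3) = -9)
G = 0 (G = -¾ + (¼)*3 = -¾ + ¾ = 0)
P(11)*G = -9*0 = 0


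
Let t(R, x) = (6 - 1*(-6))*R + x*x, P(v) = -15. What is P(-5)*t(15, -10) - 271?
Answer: -4471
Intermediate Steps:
t(R, x) = x² + 12*R (t(R, x) = (6 + 6)*R + x² = 12*R + x² = x² + 12*R)
P(-5)*t(15, -10) - 271 = -15*((-10)² + 12*15) - 271 = -15*(100 + 180) - 271 = -15*280 - 271 = -4200 - 271 = -4471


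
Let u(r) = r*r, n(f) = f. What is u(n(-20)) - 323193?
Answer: -322793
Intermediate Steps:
u(r) = r²
u(n(-20)) - 323193 = (-20)² - 323193 = 400 - 323193 = -322793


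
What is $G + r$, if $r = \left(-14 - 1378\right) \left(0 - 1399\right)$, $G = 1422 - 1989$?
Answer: $1946841$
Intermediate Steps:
$G = -567$
$r = 1947408$ ($r = \left(-1392\right) \left(-1399\right) = 1947408$)
$G + r = -567 + 1947408 = 1946841$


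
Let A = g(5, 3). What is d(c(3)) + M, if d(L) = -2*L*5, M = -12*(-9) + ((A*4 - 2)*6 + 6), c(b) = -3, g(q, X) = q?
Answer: 252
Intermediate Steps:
A = 5
M = 222 (M = -12*(-9) + ((5*4 - 2)*6 + 6) = 108 + ((20 - 2)*6 + 6) = 108 + (18*6 + 6) = 108 + (108 + 6) = 108 + 114 = 222)
d(L) = -10*L
d(c(3)) + M = -10*(-3) + 222 = 30 + 222 = 252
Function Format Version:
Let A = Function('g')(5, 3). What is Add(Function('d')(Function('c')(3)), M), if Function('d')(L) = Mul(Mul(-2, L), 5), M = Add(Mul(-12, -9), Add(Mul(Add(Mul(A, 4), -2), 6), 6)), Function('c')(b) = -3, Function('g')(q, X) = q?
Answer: 252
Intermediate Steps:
A = 5
M = 222 (M = Add(Mul(-12, -9), Add(Mul(Add(Mul(5, 4), -2), 6), 6)) = Add(108, Add(Mul(Add(20, -2), 6), 6)) = Add(108, Add(Mul(18, 6), 6)) = Add(108, Add(108, 6)) = Add(108, 114) = 222)
Function('d')(L) = Mul(-10, L)
Add(Function('d')(Function('c')(3)), M) = Add(Mul(-10, -3), 222) = Add(30, 222) = 252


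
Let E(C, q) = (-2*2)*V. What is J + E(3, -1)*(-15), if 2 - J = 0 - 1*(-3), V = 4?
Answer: 239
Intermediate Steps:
J = -1 (J = 2 - (0 - 1*(-3)) = 2 - (0 + 3) = 2 - 1*3 = 2 - 3 = -1)
E(C, q) = -16 (E(C, q) = -2*2*4 = -4*4 = -16)
J + E(3, -1)*(-15) = -1 - 16*(-15) = -1 + 240 = 239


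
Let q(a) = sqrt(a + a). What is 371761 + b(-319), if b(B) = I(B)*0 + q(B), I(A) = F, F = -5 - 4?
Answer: 371761 + I*sqrt(638) ≈ 3.7176e+5 + 25.259*I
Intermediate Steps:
F = -9
I(A) = -9
q(a) = sqrt(2)*sqrt(a) (q(a) = sqrt(2*a) = sqrt(2)*sqrt(a))
b(B) = sqrt(2)*sqrt(B) (b(B) = -9*0 + sqrt(2)*sqrt(B) = 0 + sqrt(2)*sqrt(B) = sqrt(2)*sqrt(B))
371761 + b(-319) = 371761 + sqrt(2)*sqrt(-319) = 371761 + sqrt(2)*(I*sqrt(319)) = 371761 + I*sqrt(638)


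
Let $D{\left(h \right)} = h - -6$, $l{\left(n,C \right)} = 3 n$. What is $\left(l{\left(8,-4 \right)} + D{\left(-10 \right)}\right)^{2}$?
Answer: $400$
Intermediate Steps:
$D{\left(h \right)} = 6 + h$ ($D{\left(h \right)} = h + 6 = 6 + h$)
$\left(l{\left(8,-4 \right)} + D{\left(-10 \right)}\right)^{2} = \left(3 \cdot 8 + \left(6 - 10\right)\right)^{2} = \left(24 - 4\right)^{2} = 20^{2} = 400$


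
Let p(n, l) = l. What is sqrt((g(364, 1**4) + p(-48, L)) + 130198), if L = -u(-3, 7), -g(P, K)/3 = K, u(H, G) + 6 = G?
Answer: 3*sqrt(14466) ≈ 360.82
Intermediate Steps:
u(H, G) = -6 + G
g(P, K) = -3*K
L = -1 (L = -(-6 + 7) = -1*1 = -1)
sqrt((g(364, 1**4) + p(-48, L)) + 130198) = sqrt((-3*1**4 - 1) + 130198) = sqrt((-3*1 - 1) + 130198) = sqrt((-3 - 1) + 130198) = sqrt(-4 + 130198) = sqrt(130194) = 3*sqrt(14466)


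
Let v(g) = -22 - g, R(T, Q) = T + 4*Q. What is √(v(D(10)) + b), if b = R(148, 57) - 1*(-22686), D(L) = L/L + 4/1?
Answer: √23035 ≈ 151.77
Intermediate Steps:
D(L) = 5 (D(L) = 1 + 4*1 = 1 + 4 = 5)
b = 23062 (b = (148 + 4*57) - 1*(-22686) = (148 + 228) + 22686 = 376 + 22686 = 23062)
√(v(D(10)) + b) = √((-22 - 1*5) + 23062) = √((-22 - 5) + 23062) = √(-27 + 23062) = √23035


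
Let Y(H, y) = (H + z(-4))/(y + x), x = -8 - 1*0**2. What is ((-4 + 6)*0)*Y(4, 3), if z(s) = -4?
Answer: 0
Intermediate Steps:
x = -8 (x = -8 - 1*0 = -8 + 0 = -8)
Y(H, y) = (-4 + H)/(-8 + y) (Y(H, y) = (H - 4)/(y - 8) = (-4 + H)/(-8 + y))
((-4 + 6)*0)*Y(4, 3) = ((-4 + 6)*0)*((-4 + 4)/(-8 + 3)) = (2*0)*(0/(-5)) = 0*(-1/5*0) = 0*0 = 0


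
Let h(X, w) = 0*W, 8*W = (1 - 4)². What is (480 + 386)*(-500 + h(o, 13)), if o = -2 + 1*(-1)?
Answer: -433000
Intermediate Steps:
W = 9/8 (W = (1 - 4)²/8 = (⅛)*(-3)² = (⅛)*9 = 9/8 ≈ 1.1250)
o = -3 (o = -2 - 1 = -3)
h(X, w) = 0 (h(X, w) = 0*(9/8) = 0)
(480 + 386)*(-500 + h(o, 13)) = (480 + 386)*(-500 + 0) = 866*(-500) = -433000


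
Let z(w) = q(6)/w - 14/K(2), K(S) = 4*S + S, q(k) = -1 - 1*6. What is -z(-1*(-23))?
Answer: 196/115 ≈ 1.7043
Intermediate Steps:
q(k) = -7 (q(k) = -1 - 6 = -7)
K(S) = 5*S
z(w) = -7/5 - 7/w (z(w) = -7/w - 14/(5*2) = -7/w - 14/10 = -7/w - 14*1/10 = -7/w - 7/5 = -7/5 - 7/w)
-z(-1*(-23)) = -(-7/5 - 7/((-1*(-23)))) = -(-7/5 - 7/23) = -1*(-196/115) = 196/115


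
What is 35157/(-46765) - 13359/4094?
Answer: -768666393/191455910 ≈ -4.0148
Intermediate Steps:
35157/(-46765) - 13359/4094 = 35157*(-1/46765) - 13359*1/4094 = -35157/46765 - 13359/4094 = -768666393/191455910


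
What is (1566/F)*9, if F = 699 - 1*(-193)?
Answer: 7047/446 ≈ 15.800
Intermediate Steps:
F = 892 (F = 699 + 193 = 892)
(1566/F)*9 = (1566/892)*9 = (1566*(1/892))*9 = (783/446)*9 = 7047/446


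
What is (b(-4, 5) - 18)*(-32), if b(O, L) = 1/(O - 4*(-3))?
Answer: 572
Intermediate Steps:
b(O, L) = 1/(12 + O) (b(O, L) = 1/(O + 12) = 1/(12 + O))
(b(-4, 5) - 18)*(-32) = (1/(12 - 4) - 18)*(-32) = (1/8 - 18)*(-32) = -143/8*(-32) = 572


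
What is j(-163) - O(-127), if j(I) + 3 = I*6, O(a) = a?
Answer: -854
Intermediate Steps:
j(I) = -3 + 6*I (j(I) = -3 + I*6 = -3 + 6*I)
j(-163) - O(-127) = (-3 + 6*(-163)) - 1*(-127) = (-3 - 978) + 127 = -981 + 127 = -854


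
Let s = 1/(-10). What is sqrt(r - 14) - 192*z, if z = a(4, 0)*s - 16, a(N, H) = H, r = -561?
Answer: 3072 + 5*I*sqrt(23) ≈ 3072.0 + 23.979*I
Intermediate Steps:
s = -1/10 ≈ -0.10000
z = -16 (z = 0*(-1/10) - 16 = 0 - 16 = -16)
sqrt(r - 14) - 192*z = sqrt(-561 - 14) - 192*(-16) = sqrt(-575) + 3072 = 5*I*sqrt(23) + 3072 = 3072 + 5*I*sqrt(23)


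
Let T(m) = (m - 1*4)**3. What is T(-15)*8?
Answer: -54872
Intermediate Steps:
T(m) = (-4 + m)**3 (T(m) = (m - 4)**3 = (-4 + m)**3)
T(-15)*8 = (-4 - 15)**3*8 = (-19)**3*8 = -6859*8 = -54872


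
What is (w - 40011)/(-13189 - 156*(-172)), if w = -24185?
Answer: -64196/13643 ≈ -4.7054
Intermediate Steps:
(w - 40011)/(-13189 - 156*(-172)) = (-24185 - 40011)/(-13189 - 156*(-172)) = -64196/(-13189 + 26832) = -64196/13643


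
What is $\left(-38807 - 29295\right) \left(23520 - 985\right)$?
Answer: $-1534678570$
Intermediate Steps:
$\left(-38807 - 29295\right) \left(23520 - 985\right) = \left(-68102\right) 22535 = -1534678570$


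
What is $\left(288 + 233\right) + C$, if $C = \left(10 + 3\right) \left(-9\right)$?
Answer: $404$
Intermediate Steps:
$C = -117$ ($C = 13 \left(-9\right) = -117$)
$\left(288 + 233\right) + C = \left(288 + 233\right) - 117 = 521 - 117 = 404$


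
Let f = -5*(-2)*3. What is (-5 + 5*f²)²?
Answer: 20205025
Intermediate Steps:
f = 30 (f = 10*3 = 30)
(-5 + 5*f²)² = (-5 + 5*30²)² = (-5 + 5*900)² = (-5 + 4500)² = 4495² = 20205025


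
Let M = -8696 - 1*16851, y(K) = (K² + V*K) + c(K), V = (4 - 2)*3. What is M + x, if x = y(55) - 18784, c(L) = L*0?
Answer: -40976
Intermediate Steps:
c(L) = 0
V = 6 (V = 2*3 = 6)
y(K) = K² + 6*K (y(K) = (K² + 6*K) + 0 = K² + 6*K)
M = -25547 (M = -8696 - 16851 = -25547)
x = -15429 (x = 55*(6 + 55) - 18784 = 55*61 - 18784 = 3355 - 18784 = -15429)
M + x = -25547 - 15429 = -40976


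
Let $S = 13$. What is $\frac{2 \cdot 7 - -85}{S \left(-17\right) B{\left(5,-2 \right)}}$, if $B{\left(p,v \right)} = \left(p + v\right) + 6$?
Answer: $- \frac{11}{221} \approx -0.049774$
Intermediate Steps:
$B{\left(p,v \right)} = 6 + p + v$
$\frac{2 \cdot 7 - -85}{S \left(-17\right) B{\left(5,-2 \right)}} = \frac{2 \cdot 7 - -85}{13 \left(-17\right) \left(6 + 5 - 2\right)} = \frac{14 + 85}{\left(-221\right) 9} = \frac{99}{-1989} = 99 \left(- \frac{1}{1989}\right) = - \frac{11}{221}$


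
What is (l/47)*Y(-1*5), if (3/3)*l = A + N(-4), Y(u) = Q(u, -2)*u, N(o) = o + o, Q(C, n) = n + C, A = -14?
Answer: -770/47 ≈ -16.383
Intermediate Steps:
Q(C, n) = C + n
N(o) = 2*o
Y(u) = u*(-2 + u) (Y(u) = (u - 2)*u = (-2 + u)*u = u*(-2 + u))
l = -22 (l = -14 + 2*(-4) = -14 - 8 = -22)
(l/47)*Y(-1*5) = (-22/47)*((-1*5)*(-2 - 1*5)) = (-22*1/47)*(-5*(-2 - 5)) = -(-110)*(-7)/47 = -22/47*35 = -770/47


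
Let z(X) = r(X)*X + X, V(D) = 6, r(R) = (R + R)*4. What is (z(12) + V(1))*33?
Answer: 38610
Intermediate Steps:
r(R) = 8*R (r(R) = (2*R)*4 = 8*R)
z(X) = X + 8*X**2 (z(X) = (8*X)*X + X = 8*X**2 + X = X + 8*X**2)
(z(12) + V(1))*33 = (12*(1 + 8*12) + 6)*33 = (12*(1 + 96) + 6)*33 = (12*97 + 6)*33 = (1164 + 6)*33 = 1170*33 = 38610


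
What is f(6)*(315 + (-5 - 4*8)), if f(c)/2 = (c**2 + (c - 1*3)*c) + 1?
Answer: 30580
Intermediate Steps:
f(c) = 2 + 2*c**2 + 2*c*(-3 + c) (f(c) = 2*((c**2 + (c - 1*3)*c) + 1) = 2*((c**2 + (c - 3)*c) + 1) = 2*((c**2 + (-3 + c)*c) + 1) = 2*((c**2 + c*(-3 + c)) + 1) = 2*(1 + c**2 + c*(-3 + c)) = 2 + 2*c**2 + 2*c*(-3 + c))
f(6)*(315 + (-5 - 4*8)) = (2 - 6*6 + 4*6**2)*(315 + (-5 - 4*8)) = (2 - 36 + 4*36)*(315 + (-5 - 32)) = (2 - 36 + 144)*(315 - 37) = 110*278 = 30580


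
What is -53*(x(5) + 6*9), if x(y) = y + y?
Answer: -3392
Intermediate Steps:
x(y) = 2*y
-53*(x(5) + 6*9) = -53*(2*5 + 6*9) = -53*(10 + 54) = -53*64 = -3392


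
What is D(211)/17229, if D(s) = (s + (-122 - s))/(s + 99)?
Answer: -61/2670495 ≈ -2.2842e-5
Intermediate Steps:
D(s) = -122/(99 + s)
D(211)/17229 = -122/(99 + 211)/17229 = -122/310*(1/17229) = -122*1/310*(1/17229) = -61/155*1/17229 = -61/2670495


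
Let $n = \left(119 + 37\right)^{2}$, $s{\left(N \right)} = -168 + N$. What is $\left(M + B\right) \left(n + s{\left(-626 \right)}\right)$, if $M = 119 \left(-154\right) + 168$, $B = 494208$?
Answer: $11207169100$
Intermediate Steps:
$M = -18158$ ($M = -18326 + 168 = -18158$)
$n = 24336$ ($n = 156^{2} = 24336$)
$\left(M + B\right) \left(n + s{\left(-626 \right)}\right) = \left(-18158 + 494208\right) \left(24336 - 794\right) = 476050 \left(24336 - 794\right) = 476050 \cdot 23542 = 11207169100$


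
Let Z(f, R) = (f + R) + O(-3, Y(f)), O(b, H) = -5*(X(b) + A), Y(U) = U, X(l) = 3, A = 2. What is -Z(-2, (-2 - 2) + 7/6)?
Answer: 179/6 ≈ 29.833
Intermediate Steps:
O(b, H) = -25 (O(b, H) = -5*(3 + 2) = -5*5 = -25)
Z(f, R) = -25 + R + f (Z(f, R) = (f + R) - 25 = (R + f) - 25 = -25 + R + f)
-Z(-2, (-2 - 2) + 7/6) = -(-25 + ((-2 - 2) + 7/6) - 2) = -(-25 + (-4 + 7*(⅙)) - 2) = -(-25 + (-4 + 7/6) - 2) = -(-25 - 17/6 - 2) = -1*(-179/6) = 179/6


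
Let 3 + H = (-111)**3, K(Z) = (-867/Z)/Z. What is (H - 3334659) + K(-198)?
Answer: -61449565213/13068 ≈ -4.7023e+6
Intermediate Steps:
K(Z) = -867/Z**2
H = -1367634 (H = -3 + (-111)**3 = -3 - 1367631 = -1367634)
(H - 3334659) + K(-198) = (-1367634 - 3334659) - 867/(-198)**2 = -4702293 - 867*1/39204 = -4702293 - 289/13068 = -61449565213/13068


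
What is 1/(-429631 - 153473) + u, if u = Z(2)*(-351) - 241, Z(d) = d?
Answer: -549867073/583104 ≈ -943.00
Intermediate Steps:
u = -943 (u = 2*(-351) - 241 = -702 - 241 = -943)
1/(-429631 - 153473) + u = 1/(-429631 - 153473) - 943 = 1/(-583104) - 943 = -1/583104 - 943 = -549867073/583104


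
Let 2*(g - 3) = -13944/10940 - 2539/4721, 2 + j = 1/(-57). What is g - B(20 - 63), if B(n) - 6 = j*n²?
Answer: 5485308826133/1471960590 ≈ 3726.5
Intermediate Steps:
j = -115/57 (j = -2 + 1/(-57) = -2 - 1/57 = -115/57 ≈ -2.0175)
B(n) = 6 - 115*n²/57
g = 54070039/25823870 (g = 3 + (-13944/10940 - 2539/4721)/2 = 3 + (-13944*1/10940 - 2539*1/4721)/2 = 3 + (-3486/2735 - 2539/4721)/2 = 3 + (½)*(-23401571/12911935) = 3 - 23401571/25823870 = 54070039/25823870 ≈ 2.0938)
g - B(20 - 63) = 54070039/25823870 - (6 - 115*(20 - 63)²/57) = 54070039/25823870 - (6 - 115/57*(-43)²) = 54070039/25823870 - (6 - 115/57*1849) = 54070039/25823870 - (6 - 212635/57) = 54070039/25823870 - 1*(-212293/57) = 54070039/25823870 + 212293/57 = 5485308826133/1471960590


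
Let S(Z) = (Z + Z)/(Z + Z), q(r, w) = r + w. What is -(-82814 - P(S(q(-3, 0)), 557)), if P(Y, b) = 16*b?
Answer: 91726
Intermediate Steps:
S(Z) = 1 (S(Z) = (2*Z)/((2*Z)) = (2*Z)*(1/(2*Z)) = 1)
-(-82814 - P(S(q(-3, 0)), 557)) = -(-82814 - 16*557) = -(-82814 - 1*8912) = -(-82814 - 8912) = -1*(-91726) = 91726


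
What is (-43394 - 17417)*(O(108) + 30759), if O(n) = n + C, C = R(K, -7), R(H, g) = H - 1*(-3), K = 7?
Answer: -1877661247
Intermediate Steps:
R(H, g) = 3 + H (R(H, g) = H + 3 = 3 + H)
C = 10 (C = 3 + 7 = 10)
O(n) = 10 + n (O(n) = n + 10 = 10 + n)
(-43394 - 17417)*(O(108) + 30759) = (-43394 - 17417)*((10 + 108) + 30759) = -60811*(118 + 30759) = -60811*30877 = -1877661247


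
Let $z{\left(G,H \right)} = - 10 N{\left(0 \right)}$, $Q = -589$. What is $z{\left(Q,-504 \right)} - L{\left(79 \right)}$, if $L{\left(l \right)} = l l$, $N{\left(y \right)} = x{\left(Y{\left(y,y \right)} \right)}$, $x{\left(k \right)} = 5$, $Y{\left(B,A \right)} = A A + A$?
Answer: $-6291$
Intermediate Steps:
$Y{\left(B,A \right)} = A + A^{2}$ ($Y{\left(B,A \right)} = A^{2} + A = A + A^{2}$)
$N{\left(y \right)} = 5$
$z{\left(G,H \right)} = -50$ ($z{\left(G,H \right)} = \left(-10\right) 5 = -50$)
$L{\left(l \right)} = l^{2}$
$z{\left(Q,-504 \right)} - L{\left(79 \right)} = -50 - 79^{2} = -50 - 6241 = -6291$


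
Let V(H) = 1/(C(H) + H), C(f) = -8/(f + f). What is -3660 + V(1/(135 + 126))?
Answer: -997288041/272483 ≈ -3660.0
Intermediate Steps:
C(f) = -4/f (C(f) = -8*1/(2*f) = -4/f)
V(H) = 1/(H - 4/H) (V(H) = 1/(-4/H + H) = 1/(H - 4/H))
-3660 + V(1/(135 + 126)) = -3660 + 1/((135 + 126)*(-4 + (1/(135 + 126))²)) = -3660 + 1/(261*(-4 + (1/261)²)) = -3660 + 1/(261*(-4 + 1/68121)) = -3660 + 1/(261*(-272483/68121)) = -3660 + (1/261)*(-68121/272483) = -3660 - 261/272483 = -997288041/272483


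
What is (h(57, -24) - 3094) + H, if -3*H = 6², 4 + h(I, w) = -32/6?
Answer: -9346/3 ≈ -3115.3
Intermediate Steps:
h(I, w) = -28/3 (h(I, w) = -4 - 32/6 = -4 - 32*⅙ = -4 - 16/3 = -28/3)
H = -12 (H = -⅓*6² = -⅓*36 = -12)
(h(57, -24) - 3094) + H = (-28/3 - 3094) - 12 = -9310/3 - 12 = -9346/3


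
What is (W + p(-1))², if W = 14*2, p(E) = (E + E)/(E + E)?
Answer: 841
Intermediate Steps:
p(E) = 1 (p(E) = (2*E)/((2*E)) = (2*E)*(1/(2*E)) = 1)
W = 28
(W + p(-1))² = (28 + 1)² = 29² = 841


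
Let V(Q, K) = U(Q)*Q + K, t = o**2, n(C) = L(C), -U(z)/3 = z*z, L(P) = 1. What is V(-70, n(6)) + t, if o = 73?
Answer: 1034330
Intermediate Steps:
U(z) = -3*z**2 (U(z) = -3*z*z = -3*z**2)
n(C) = 1
t = 5329 (t = 73**2 = 5329)
V(Q, K) = K - 3*Q**3 (V(Q, K) = (-3*Q**2)*Q + K = -3*Q**3 + K = K - 3*Q**3)
V(-70, n(6)) + t = (1 - 3*(-70)**3) + 5329 = (1 - 3*(-343000)) + 5329 = (1 + 1029000) + 5329 = 1029001 + 5329 = 1034330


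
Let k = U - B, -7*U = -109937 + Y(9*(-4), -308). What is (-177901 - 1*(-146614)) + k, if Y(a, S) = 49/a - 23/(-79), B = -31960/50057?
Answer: -2218133037235/142362108 ≈ -15581.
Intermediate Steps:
B = -31960/50057 (B = -31960*1/50057 = -31960/50057 ≈ -0.63847)
Y(a, S) = 23/79 + 49/a (Y(a, S) = 49/a - 23*(-1/79) = 49/a + 23/79 = 23/79 + 49/a)
U = 312663871/19908 (U = -(-109937 + (23/79 + 49/((9*(-4)))))/7 = -(-109937 + (23/79 + 49/(-36)))/7 = -(-109937 + (23/79 + 49*(-1/36)))/7 = -(-109937 + (23/79 - 49/36))/7 = -(-109937 - 3043/2844)/7 = -⅐*(-312663871/2844) = 312663871/19908 ≈ 15705.)
k = 2235950235761/142362108 (k = 312663871/19908 - 1*(-31960/50057) = 312663871/19908 + 31960/50057 = 2235950235761/142362108 ≈ 15706.)
(-177901 - 1*(-146614)) + k = (-177901 - 1*(-146614)) + 2235950235761/142362108 = (-177901 + 146614) + 2235950235761/142362108 = -31287 + 2235950235761/142362108 = -2218133037235/142362108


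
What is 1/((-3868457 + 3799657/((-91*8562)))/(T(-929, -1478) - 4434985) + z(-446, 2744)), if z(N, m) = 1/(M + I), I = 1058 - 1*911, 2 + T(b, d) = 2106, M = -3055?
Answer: 5021888838820308/4380747031759103 ≈ 1.1464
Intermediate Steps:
T(b, d) = 2104 (T(b, d) = -2 + 2106 = 2104)
I = 147 (I = 1058 - 911 = 147)
z(N, m) = -1/2908 (z(N, m) = 1/(-3055 + 147) = 1/(-2908) = -1/2908)
1/((-3868457 + 3799657/((-91*8562)))/(T(-929, -1478) - 4434985) + z(-446, 2744)) = 1/((-3868457 + 3799657/((-91*8562)))/(2104 - 4434985) - 1/2908) = 1/((-3868457 + 3799657/(-779142))/(-4432881) - 1/2908) = 1/((-3868457 + 3799657*(-1/779142))*(-1/4432881) - 1/2908) = 1/((-3868457 - 3799657/779142)*(-1/4432881) - 1/2908) = 1/(-3014081123551/779142*(-1/4432881) - 1/2908) = 1/(3014081123551/3453843768102 - 1/2908) = 1/(4380747031759103/5021888838820308) = 5021888838820308/4380747031759103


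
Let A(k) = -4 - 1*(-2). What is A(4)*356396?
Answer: -712792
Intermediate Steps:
A(k) = -2 (A(k) = -4 + 2 = -2)
A(4)*356396 = -2*356396 = -712792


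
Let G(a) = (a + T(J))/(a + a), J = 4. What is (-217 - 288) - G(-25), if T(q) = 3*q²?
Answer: -25227/50 ≈ -504.54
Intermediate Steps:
G(a) = (48 + a)/(2*a) (G(a) = (a + 3*4²)/(a + a) = (a + 3*16)/((2*a)) = (a + 48)*(1/(2*a)) = (48 + a)*(1/(2*a)) = (48 + a)/(2*a))
(-217 - 288) - G(-25) = (-217 - 288) - (48 - 25)/(2*(-25)) = -505 - (-1)*23/(2*25) = -505 - 1*(-23/50) = -505 + 23/50 = -25227/50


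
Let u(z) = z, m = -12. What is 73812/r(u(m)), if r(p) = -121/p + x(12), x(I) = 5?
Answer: 885744/181 ≈ 4893.6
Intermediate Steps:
r(p) = 5 - 121/p (r(p) = -121/p + 5 = 5 - 121/p)
73812/r(u(m)) = 73812/(5 - 121/(-12)) = 73812/(5 - 121*(-1/12)) = 73812/(5 + 121/12) = 73812/(181/12) = 73812*(12/181) = 885744/181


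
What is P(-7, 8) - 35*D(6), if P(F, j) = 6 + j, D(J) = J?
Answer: -196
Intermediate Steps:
P(-7, 8) - 35*D(6) = (6 + 8) - 35*6 = 14 - 210 = -196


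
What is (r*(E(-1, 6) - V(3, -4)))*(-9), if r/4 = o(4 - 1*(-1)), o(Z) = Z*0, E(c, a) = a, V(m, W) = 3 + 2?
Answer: 0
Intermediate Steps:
V(m, W) = 5
o(Z) = 0
r = 0 (r = 4*0 = 0)
(r*(E(-1, 6) - V(3, -4)))*(-9) = (0*(6 - 1*5))*(-9) = (0*(6 - 5))*(-9) = (0*1)*(-9) = 0*(-9) = 0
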